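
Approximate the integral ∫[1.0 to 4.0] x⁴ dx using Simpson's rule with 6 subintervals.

f(x) = x⁴
a = 1.0, b = 4.0, n = 6
h = (b - a)/n = 0.500000

Simpson's rule: (h/3)[f(x₀) + 4f(x₁) + 2f(x₂) + ... + f(xₙ)]

x_0 = 1.0000, f(x_0) = 1.000000, coefficient = 1
x_1 = 1.5000, f(x_1) = 5.062500, coefficient = 4
x_2 = 2.0000, f(x_2) = 16.000000, coefficient = 2
x_3 = 2.5000, f(x_3) = 39.062500, coefficient = 4
x_4 = 3.0000, f(x_4) = 81.000000, coefficient = 2
x_5 = 3.5000, f(x_5) = 150.062500, coefficient = 4
x_6 = 4.0000, f(x_6) = 256.000000, coefficient = 1

I ≈ (0.500000/3) × 1227.750000 = 204.625000
Exact value: 204.600000
Error: 0.025000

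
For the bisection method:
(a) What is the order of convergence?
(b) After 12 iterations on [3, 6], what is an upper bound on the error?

(a) Bisection has linear (order 1) convergence; the error is halved each step.

(b) Error bound = (b-a)/2^n = (6 - 3)/2^{12}
    = 3/2^{12}

(a) 1 (linear); (b) error ≤ 7.32e-04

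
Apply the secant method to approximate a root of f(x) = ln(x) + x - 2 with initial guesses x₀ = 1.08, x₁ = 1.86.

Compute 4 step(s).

f(x) = ln(x) + x - 2
x₀ = 1.08, x₁ = 1.86

Secant formula: x_{n+1} = x_n - f(x_n)(x_n - x_{n-1})/(f(x_n) - f(x_{n-1}))

Iteration 1:
  f(1.080000) = -0.843039
  f(1.860000) = 0.480576
  x_2 = 1.860000 - 0.480576×(1.860000 - 1.080000)/(0.480576 - (-0.843039))
       = 1.576799
Iteration 2:
  f(1.860000) = 0.480576
  f(1.576799) = 0.032195
  x_3 = 1.576799 - 0.032195×(1.576799 - 1.860000)/(0.032195 - 0.480576)
       = 1.556464
Iteration 3:
  f(1.576799) = 0.032195
  f(1.556464) = -0.001120
  x_4 = 1.556464 - (-0.001120)×(1.556464 - 1.576799)/(-0.001120 - 0.032195)
       = 1.557147
Iteration 4:
  f(1.556464) = -0.001120
  f(1.557147) = 0.000003
  x_5 = 1.557147 - 0.000003×(1.557147 - 1.556464)/(0.000003 - (-0.001120))
       = 1.557146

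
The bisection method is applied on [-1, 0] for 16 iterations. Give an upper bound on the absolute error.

Bisection error bound: |error| ≤ (b-a)/2^n
|error| ≤ (0 - (-1))/2^16 = 1/2^16
|error| ≤ 0.0000152588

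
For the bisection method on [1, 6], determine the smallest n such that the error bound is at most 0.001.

We need (b-a)/2^n ≤ 0.001
(6 - 1)/2^n ≤ 0.001
5/2^n ≤ 0.001
2^n ≥ 5000
n ≥ log₂(5000) = 12.29
n ≥ 13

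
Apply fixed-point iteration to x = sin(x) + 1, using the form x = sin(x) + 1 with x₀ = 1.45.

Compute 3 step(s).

Equation: x = sin(x) + 1
Fixed-point form: x = sin(x) + 1
x₀ = 1.45

x_1 = g(1.450000) = 1.992713
x_2 = g(1.992713) = 1.912306
x_3 = g(1.912306) = 1.942250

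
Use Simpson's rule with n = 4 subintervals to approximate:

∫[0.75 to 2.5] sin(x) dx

f(x) = sin(x)
a = 0.75, b = 2.5, n = 4
h = (b - a)/n = 0.437500

Simpson's rule: (h/3)[f(x₀) + 4f(x₁) + 2f(x₂) + ... + f(xₙ)]

x_0 = 0.7500, f(x_0) = 0.681639, coefficient = 1
x_1 = 1.1875, f(x_1) = 0.927437, coefficient = 4
x_2 = 1.6250, f(x_2) = 0.998531, coefficient = 2
x_3 = 2.0625, f(x_3) = 0.881530, coefficient = 4
x_4 = 2.5000, f(x_4) = 0.598472, coefficient = 1

I ≈ (0.437500/3) × 10.513040 = 1.533152
Exact value: 1.532832
Error: 0.000319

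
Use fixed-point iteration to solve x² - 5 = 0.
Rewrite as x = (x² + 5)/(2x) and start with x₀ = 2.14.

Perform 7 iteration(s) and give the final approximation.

Equation: x² - 5 = 0
Fixed-point form: x = (x² + 5)/(2x)
x₀ = 2.14

x_1 = g(2.140000) = 2.238224
x_2 = g(2.238224) = 2.236069
x_3 = g(2.236069) = 2.236068
x_4 = g(2.236068) = 2.236068
x_5 = g(2.236068) = 2.236068
x_6 = g(2.236068) = 2.236068
x_7 = g(2.236068) = 2.236068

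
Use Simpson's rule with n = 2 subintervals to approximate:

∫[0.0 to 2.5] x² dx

f(x) = x²
a = 0.0, b = 2.5, n = 2
h = (b - a)/n = 1.250000

Simpson's rule: (h/3)[f(x₀) + 4f(x₁) + 2f(x₂) + ... + f(xₙ)]

x_0 = 0.0000, f(x_0) = 0.000000, coefficient = 1
x_1 = 1.2500, f(x_1) = 1.562500, coefficient = 4
x_2 = 2.5000, f(x_2) = 6.250000, coefficient = 1

I ≈ (1.250000/3) × 12.500000 = 5.208333
Exact value: 5.208333
Error: 0.000000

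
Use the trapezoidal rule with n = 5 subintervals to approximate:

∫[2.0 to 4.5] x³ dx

f(x) = x³
a = 2.0, b = 4.5, n = 5
h = (b - a)/n = 0.500000

Trapezoidal rule: (h/2)[f(x₀) + 2f(x₁) + 2f(x₂) + ... + f(xₙ)]

x_0 = 2.0000, f(x_0) = 8.000000, coefficient = 1
x_1 = 2.5000, f(x_1) = 15.625000, coefficient = 2
x_2 = 3.0000, f(x_2) = 27.000000, coefficient = 2
x_3 = 3.5000, f(x_3) = 42.875000, coefficient = 2
x_4 = 4.0000, f(x_4) = 64.000000, coefficient = 2
x_5 = 4.5000, f(x_5) = 91.125000, coefficient = 1

I ≈ (0.500000/2) × 398.125000 = 99.531250
Exact value: 98.515625
Error: 1.015625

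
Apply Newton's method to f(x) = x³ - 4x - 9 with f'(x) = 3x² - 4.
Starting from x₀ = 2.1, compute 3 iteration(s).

f(x) = x³ - 4x - 9
f'(x) = 3x² - 4
x₀ = 2.1

Newton-Raphson formula: x_{n+1} = x_n - f(x_n)/f'(x_n)

Iteration 1:
  f(2.100000) = -8.139000
  f'(2.100000) = 9.230000
  x_1 = 2.100000 - (-8.139000)/9.230000 = 2.981798
Iteration 2:
  f(2.981798) = 5.584341
  f'(2.981798) = 22.673367
  x_2 = 2.981798 - 5.584341/22.673367 = 2.735503
Iteration 3:
  f(2.735503) = 0.527699
  f'(2.735503) = 18.448935
  x_3 = 2.735503 - 0.527699/18.448935 = 2.706900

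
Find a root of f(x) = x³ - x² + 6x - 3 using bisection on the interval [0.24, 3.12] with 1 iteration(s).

f(x) = x³ - x² + 6x - 3
Initial interval: [0.24, 3.12]

Iteration 1:
  c_1 = (0.240000 + 3.120000)/2 = 1.680000
  f(c_1) = f(1.680000) = 8.999232
  f(a) × f(c) < 0, new interval: [0.240000, 1.680000]

After 1 iteration(s), the approximation is c_1 = 1.680000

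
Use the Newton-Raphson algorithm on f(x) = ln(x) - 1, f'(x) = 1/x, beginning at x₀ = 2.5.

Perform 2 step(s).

f(x) = ln(x) - 1
f'(x) = 1/x
x₀ = 2.5

Newton-Raphson formula: x_{n+1} = x_n - f(x_n)/f'(x_n)

Iteration 1:
  f(2.500000) = -0.083709
  f'(2.500000) = 0.400000
  x_1 = 2.500000 - (-0.083709)/0.400000 = 2.709273
Iteration 2:
  f(2.709273) = -0.003320
  f'(2.709273) = 0.369103
  x_2 = 2.709273 - (-0.003320)/0.369103 = 2.718267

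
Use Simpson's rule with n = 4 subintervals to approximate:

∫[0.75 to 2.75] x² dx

f(x) = x²
a = 0.75, b = 2.75, n = 4
h = (b - a)/n = 0.500000

Simpson's rule: (h/3)[f(x₀) + 4f(x₁) + 2f(x₂) + ... + f(xₙ)]

x_0 = 0.7500, f(x_0) = 0.562500, coefficient = 1
x_1 = 1.2500, f(x_1) = 1.562500, coefficient = 4
x_2 = 1.7500, f(x_2) = 3.062500, coefficient = 2
x_3 = 2.2500, f(x_3) = 5.062500, coefficient = 4
x_4 = 2.7500, f(x_4) = 7.562500, coefficient = 1

I ≈ (0.500000/3) × 40.750000 = 6.791667
Exact value: 6.791667
Error: 0.000000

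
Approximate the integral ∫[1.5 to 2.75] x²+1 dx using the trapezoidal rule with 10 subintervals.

f(x) = x²+1
a = 1.5, b = 2.75, n = 10
h = (b - a)/n = 0.125000

Trapezoidal rule: (h/2)[f(x₀) + 2f(x₁) + 2f(x₂) + ... + f(xₙ)]

x_0 = 1.5000, f(x_0) = 3.250000, coefficient = 1
x_1 = 1.6250, f(x_1) = 3.640625, coefficient = 2
x_2 = 1.7500, f(x_2) = 4.062500, coefficient = 2
x_3 = 1.8750, f(x_3) = 4.515625, coefficient = 2
x_4 = 2.0000, f(x_4) = 5.000000, coefficient = 2
x_5 = 2.1250, f(x_5) = 5.515625, coefficient = 2
x_6 = 2.2500, f(x_6) = 6.062500, coefficient = 2
x_7 = 2.3750, f(x_7) = 6.640625, coefficient = 2
x_8 = 2.5000, f(x_8) = 7.250000, coefficient = 2
x_9 = 2.6250, f(x_9) = 7.890625, coefficient = 2
x_10 = 2.7500, f(x_10) = 8.562500, coefficient = 1

I ≈ (0.125000/2) × 112.968750 = 7.060547
Exact value: 7.057292
Error: 0.003255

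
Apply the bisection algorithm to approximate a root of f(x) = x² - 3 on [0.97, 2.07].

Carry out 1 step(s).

f(x) = x² - 3
Initial interval: [0.97, 2.07]

Iteration 1:
  c_1 = (0.970000 + 2.070000)/2 = 1.520000
  f(c_1) = f(1.520000) = -0.689600
  f(a) × f(c) ≥ 0, new interval: [1.520000, 2.070000]

After 1 iteration(s), the approximation is c_1 = 1.520000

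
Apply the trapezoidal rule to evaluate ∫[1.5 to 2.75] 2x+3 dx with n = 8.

f(x) = 2x+3
a = 1.5, b = 2.75, n = 8
h = (b - a)/n = 0.156250

Trapezoidal rule: (h/2)[f(x₀) + 2f(x₁) + 2f(x₂) + ... + f(xₙ)]

x_0 = 1.5000, f(x_0) = 6.000000, coefficient = 1
x_1 = 1.6562, f(x_1) = 6.312500, coefficient = 2
x_2 = 1.8125, f(x_2) = 6.625000, coefficient = 2
x_3 = 1.9688, f(x_3) = 6.937500, coefficient = 2
x_4 = 2.1250, f(x_4) = 7.250000, coefficient = 2
x_5 = 2.2812, f(x_5) = 7.562500, coefficient = 2
x_6 = 2.4375, f(x_6) = 7.875000, coefficient = 2
x_7 = 2.5938, f(x_7) = 8.187500, coefficient = 2
x_8 = 2.7500, f(x_8) = 8.500000, coefficient = 1

I ≈ (0.156250/2) × 116.000000 = 9.062500
Exact value: 9.062500
Error: 0.000000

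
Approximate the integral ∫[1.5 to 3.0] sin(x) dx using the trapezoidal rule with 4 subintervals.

f(x) = sin(x)
a = 1.5, b = 3.0, n = 4
h = (b - a)/n = 0.375000

Trapezoidal rule: (h/2)[f(x₀) + 2f(x₁) + 2f(x₂) + ... + f(xₙ)]

x_0 = 1.5000, f(x_0) = 0.997495, coefficient = 1
x_1 = 1.8750, f(x_1) = 0.954086, coefficient = 2
x_2 = 2.2500, f(x_2) = 0.778073, coefficient = 2
x_3 = 2.6250, f(x_3) = 0.493920, coefficient = 2
x_4 = 3.0000, f(x_4) = 0.141120, coefficient = 1

I ≈ (0.375000/2) × 5.590774 = 1.048270
Exact value: 1.060730
Error: 0.012460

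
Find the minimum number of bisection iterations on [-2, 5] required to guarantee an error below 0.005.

We need (b-a)/2^n ≤ 0.005
(5 - (-2))/2^n ≤ 0.005
7/2^n ≤ 0.005
2^n ≥ 1400
n ≥ log₂(1400) = 10.45
n ≥ 11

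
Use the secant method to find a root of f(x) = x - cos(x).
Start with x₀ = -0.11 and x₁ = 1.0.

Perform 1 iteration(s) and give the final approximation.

f(x) = x - cos(x)
x₀ = -0.11, x₁ = 1.0

Secant formula: x_{n+1} = x_n - f(x_n)(x_n - x_{n-1})/(f(x_n) - f(x_{n-1}))

Iteration 1:
  f(-0.110000) = -1.103956
  f(1.000000) = 0.459698
  x_2 = 1.000000 - 0.459698×(1.000000 - (-0.110000))/(0.459698 - (-1.103956))
       = 0.673672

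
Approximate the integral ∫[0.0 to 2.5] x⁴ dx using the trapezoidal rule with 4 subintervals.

f(x) = x⁴
a = 0.0, b = 2.5, n = 4
h = (b - a)/n = 0.625000

Trapezoidal rule: (h/2)[f(x₀) + 2f(x₁) + 2f(x₂) + ... + f(xₙ)]

x_0 = 0.0000, f(x_0) = 0.000000, coefficient = 1
x_1 = 0.6250, f(x_1) = 0.152588, coefficient = 2
x_2 = 1.2500, f(x_2) = 2.441406, coefficient = 2
x_3 = 1.8750, f(x_3) = 12.359619, coefficient = 2
x_4 = 2.5000, f(x_4) = 39.062500, coefficient = 1

I ≈ (0.625000/2) × 68.969727 = 21.553040
Exact value: 19.531250
Error: 2.021790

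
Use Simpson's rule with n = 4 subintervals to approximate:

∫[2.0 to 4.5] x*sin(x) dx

f(x) = x*sin(x)
a = 2.0, b = 4.5, n = 4
h = (b - a)/n = 0.625000

Simpson's rule: (h/3)[f(x₀) + 4f(x₁) + 2f(x₂) + ... + f(xₙ)]

x_0 = 2.0000, f(x_0) = 1.818595, coefficient = 1
x_1 = 2.6250, f(x_1) = 1.296541, coefficient = 4
x_2 = 3.2500, f(x_2) = -0.351634, coefficient = 2
x_3 = 3.8750, f(x_3) = -2.593944, coefficient = 4
x_4 = 4.5000, f(x_4) = -4.398886, coefficient = 1

I ≈ (0.625000/3) × -8.473171 = -1.765244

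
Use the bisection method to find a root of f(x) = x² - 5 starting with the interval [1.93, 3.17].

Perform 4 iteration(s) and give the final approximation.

f(x) = x² - 5
Initial interval: [1.93, 3.17]

Iteration 1:
  c_1 = (1.930000 + 3.170000)/2 = 2.550000
  f(c_1) = f(2.550000) = 1.502500
  f(a) × f(c) < 0, new interval: [1.930000, 2.550000]
Iteration 2:
  c_2 = (1.930000 + 2.550000)/2 = 2.240000
  f(c_2) = f(2.240000) = 0.017600
  f(a) × f(c) < 0, new interval: [1.930000, 2.240000]
Iteration 3:
  c_3 = (1.930000 + 2.240000)/2 = 2.085000
  f(c_3) = f(2.085000) = -0.652775
  f(a) × f(c) ≥ 0, new interval: [2.085000, 2.240000]
Iteration 4:
  c_4 = (2.085000 + 2.240000)/2 = 2.162500
  f(c_4) = f(2.162500) = -0.323594
  f(a) × f(c) ≥ 0, new interval: [2.162500, 2.240000]

After 4 iteration(s), the approximation is c_4 = 2.162500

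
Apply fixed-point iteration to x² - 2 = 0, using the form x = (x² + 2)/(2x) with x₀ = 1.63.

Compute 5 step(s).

Equation: x² - 2 = 0
Fixed-point form: x = (x² + 2)/(2x)
x₀ = 1.63

x_1 = g(1.630000) = 1.428497
x_2 = g(1.428497) = 1.414285
x_3 = g(1.414285) = 1.414214
x_4 = g(1.414214) = 1.414214
x_5 = g(1.414214) = 1.414214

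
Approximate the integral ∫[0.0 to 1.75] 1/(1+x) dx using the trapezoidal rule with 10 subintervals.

f(x) = 1/(1+x)
a = 0.0, b = 1.75, n = 10
h = (b - a)/n = 0.175000

Trapezoidal rule: (h/2)[f(x₀) + 2f(x₁) + 2f(x₂) + ... + f(xₙ)]

x_0 = 0.0000, f(x_0) = 1.000000, coefficient = 1
x_1 = 0.1750, f(x_1) = 0.851064, coefficient = 2
x_2 = 0.3500, f(x_2) = 0.740741, coefficient = 2
x_3 = 0.5250, f(x_3) = 0.655738, coefficient = 2
x_4 = 0.7000, f(x_4) = 0.588235, coefficient = 2
x_5 = 0.8750, f(x_5) = 0.533333, coefficient = 2
x_6 = 1.0500, f(x_6) = 0.487805, coefficient = 2
x_7 = 1.2250, f(x_7) = 0.449438, coefficient = 2
x_8 = 1.4000, f(x_8) = 0.416667, coefficient = 2
x_9 = 1.5750, f(x_9) = 0.388350, coefficient = 2
x_10 = 1.7500, f(x_10) = 0.363636, coefficient = 1

I ≈ (0.175000/2) × 11.586377 = 1.013808
Exact value: 1.011601
Error: 0.002207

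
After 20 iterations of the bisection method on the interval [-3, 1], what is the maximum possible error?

Bisection error bound: |error| ≤ (b-a)/2^n
|error| ≤ (1 - (-3))/2^20 = 4/2^20
|error| ≤ 0.0000038147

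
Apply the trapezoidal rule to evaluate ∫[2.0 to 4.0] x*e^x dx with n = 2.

f(x) = x*e^x
a = 2.0, b = 4.0, n = 2
h = (b - a)/n = 1.000000

Trapezoidal rule: (h/2)[f(x₀) + 2f(x₁) + 2f(x₂) + ... + f(xₙ)]

x_0 = 2.0000, f(x_0) = 14.778112, coefficient = 1
x_1 = 3.0000, f(x_1) = 60.256611, coefficient = 2
x_2 = 4.0000, f(x_2) = 218.392600, coefficient = 1

I ≈ (1.000000/2) × 353.683934 = 176.841967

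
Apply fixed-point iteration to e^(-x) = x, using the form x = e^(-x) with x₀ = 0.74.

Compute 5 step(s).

Equation: e^(-x) = x
Fixed-point form: x = e^(-x)
x₀ = 0.74

x_1 = g(0.740000) = 0.477114
x_2 = g(0.477114) = 0.620572
x_3 = g(0.620572) = 0.537637
x_4 = g(0.537637) = 0.584127
x_5 = g(0.584127) = 0.557592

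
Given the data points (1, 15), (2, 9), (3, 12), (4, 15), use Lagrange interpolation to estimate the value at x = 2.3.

Lagrange interpolation formula:
P(x) = Σ yᵢ × Lᵢ(x)
where Lᵢ(x) = Π_{j≠i} (x - xⱼ)/(xᵢ - xⱼ)

L_0(2.3) = (2.3 - 2)/(1 - 2) × (2.3 - 3)/(1 - 3) × (2.3 - 4)/(1 - 4) = -0.059500
L_1(2.3) = (2.3 - 1)/(2 - 1) × (2.3 - 3)/(2 - 3) × (2.3 - 4)/(2 - 4) = 0.773500
L_2(2.3) = (2.3 - 1)/(3 - 1) × (2.3 - 2)/(3 - 2) × (2.3 - 4)/(3 - 4) = 0.331500
L_3(2.3) = (2.3 - 1)/(4 - 1) × (2.3 - 2)/(4 - 2) × (2.3 - 3)/(4 - 3) = -0.045500

P(2.3) = 15×L_0(2.3) + 9×L_1(2.3) + 12×L_2(2.3) + 15×L_3(2.3)
P(2.3) = 9.364500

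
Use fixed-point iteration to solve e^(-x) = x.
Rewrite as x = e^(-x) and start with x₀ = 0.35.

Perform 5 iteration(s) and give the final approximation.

Equation: e^(-x) = x
Fixed-point form: x = e^(-x)
x₀ = 0.35

x_1 = g(0.350000) = 0.704688
x_2 = g(0.704688) = 0.494263
x_3 = g(0.494263) = 0.610020
x_4 = g(0.610020) = 0.543340
x_5 = g(0.543340) = 0.580805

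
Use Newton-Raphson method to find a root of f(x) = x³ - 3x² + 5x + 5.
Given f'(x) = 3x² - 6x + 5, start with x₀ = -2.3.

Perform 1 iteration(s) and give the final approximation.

f(x) = x³ - 3x² + 5x + 5
f'(x) = 3x² - 6x + 5
x₀ = -2.3

Newton-Raphson formula: x_{n+1} = x_n - f(x_n)/f'(x_n)

Iteration 1:
  f(-2.300000) = -34.537000
  f'(-2.300000) = 34.670000
  x_1 = -2.300000 - (-34.537000)/34.670000 = -1.303836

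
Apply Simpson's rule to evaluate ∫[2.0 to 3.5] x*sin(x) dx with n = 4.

f(x) = x*sin(x)
a = 2.0, b = 3.5, n = 4
h = (b - a)/n = 0.375000

Simpson's rule: (h/3)[f(x₀) + 4f(x₁) + 2f(x₂) + ... + f(xₙ)]

x_0 = 2.0000, f(x_0) = 1.818595, coefficient = 1
x_1 = 2.3750, f(x_1) = 1.647502, coefficient = 4
x_2 = 2.7500, f(x_2) = 1.049568, coefficient = 2
x_3 = 3.1250, f(x_3) = 0.051850, coefficient = 4
x_4 = 3.5000, f(x_4) = -1.227741, coefficient = 1

I ≈ (0.375000/3) × 9.487395 = 1.185924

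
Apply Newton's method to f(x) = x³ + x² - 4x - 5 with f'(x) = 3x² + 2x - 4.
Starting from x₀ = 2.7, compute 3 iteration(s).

f(x) = x³ + x² - 4x - 5
f'(x) = 3x² + 2x - 4
x₀ = 2.7

Newton-Raphson formula: x_{n+1} = x_n - f(x_n)/f'(x_n)

Iteration 1:
  f(2.700000) = 11.173000
  f'(2.700000) = 23.270000
  x_1 = 2.700000 - 11.173000/23.270000 = 2.219854
Iteration 2:
  f(2.219854) = 1.987224
  f'(2.219854) = 15.222962
  x_2 = 2.219854 - 1.987224/15.222962 = 2.089313
Iteration 3:
  f(2.089313) = 0.128302
  f'(2.089313) = 13.274308
  x_3 = 2.089313 - 0.128302/13.274308 = 2.079647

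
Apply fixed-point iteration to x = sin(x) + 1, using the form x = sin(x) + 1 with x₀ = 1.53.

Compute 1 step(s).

Equation: x = sin(x) + 1
Fixed-point form: x = sin(x) + 1
x₀ = 1.53

x_1 = g(1.530000) = 1.999168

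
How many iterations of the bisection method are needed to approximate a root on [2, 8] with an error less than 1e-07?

We need (b-a)/2^n ≤ 1e-07
(8 - 2)/2^n ≤ 1e-07
6/2^n ≤ 1e-07
2^n ≥ 60000000
n ≥ log₂(60000000) = 25.84
n ≥ 26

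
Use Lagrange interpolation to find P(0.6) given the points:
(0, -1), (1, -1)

Lagrange interpolation formula:
P(x) = Σ yᵢ × Lᵢ(x)
where Lᵢ(x) = Π_{j≠i} (x - xⱼ)/(xᵢ - xⱼ)

L_0(0.6) = (0.6 - 1)/(0 - 1) = 0.400000
L_1(0.6) = (0.6 - 0)/(1 - 0) = 0.600000

P(0.6) = (-1)×L_0(0.6) + (-1)×L_1(0.6)
P(0.6) = -1.000000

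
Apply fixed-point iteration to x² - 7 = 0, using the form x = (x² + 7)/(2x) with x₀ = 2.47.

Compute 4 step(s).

Equation: x² - 7 = 0
Fixed-point form: x = (x² + 7)/(2x)
x₀ = 2.47

x_1 = g(2.470000) = 2.652004
x_2 = g(2.652004) = 2.645759
x_3 = g(2.645759) = 2.645751
x_4 = g(2.645751) = 2.645751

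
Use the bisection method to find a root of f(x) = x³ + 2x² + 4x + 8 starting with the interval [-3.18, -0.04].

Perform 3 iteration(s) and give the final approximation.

f(x) = x³ + 2x² + 4x + 8
Initial interval: [-3.18, -0.04]

Iteration 1:
  c_1 = (-3.180000 + (-0.040000))/2 = -1.610000
  f(c_1) = f(-1.610000) = 2.570919
  f(a) × f(c) < 0, new interval: [-3.180000, -1.610000]
Iteration 2:
  c_2 = (-3.180000 + (-1.610000))/2 = -2.395000
  f(c_2) = f(-2.395000) = -3.845730
  f(a) × f(c) ≥ 0, new interval: [-2.395000, -1.610000]
Iteration 3:
  c_3 = (-2.395000 + (-1.610000))/2 = -2.002500
  f(c_3) = f(-2.002500) = -0.020025
  f(a) × f(c) ≥ 0, new interval: [-2.002500, -1.610000]

After 3 iteration(s), the approximation is c_3 = -2.002500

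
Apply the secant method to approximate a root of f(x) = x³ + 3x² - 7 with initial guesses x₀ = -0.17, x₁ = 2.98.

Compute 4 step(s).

f(x) = x³ + 3x² - 7
x₀ = -0.17, x₁ = 2.98

Secant formula: x_{n+1} = x_n - f(x_n)(x_n - x_{n-1})/(f(x_n) - f(x_{n-1}))

Iteration 1:
  f(-0.170000) = -6.918213
  f(2.980000) = 46.104792
  x_2 = 2.980000 - 46.104792×(2.980000 - (-0.170000))/(46.104792 - (-6.918213))
       = 0.240998
Iteration 2:
  f(2.980000) = 46.104792
  f(0.240998) = -6.811762
  x_3 = 0.240998 - (-6.811762)×(0.240998 - 2.980000)/(-6.811762 - 46.104792)
       = 0.593580
Iteration 3:
  f(0.240998) = -6.811762
  f(0.593580) = -5.733846
  x_4 = 0.593580 - (-5.733846)×(0.593580 - 0.240998)/(-5.733846 - (-6.811762))
       = 2.469098
Iteration 4:
  f(0.593580) = -5.733846
  f(2.469098) = 26.342069
  x_5 = 2.469098 - 26.342069×(2.469098 - 0.593580)/(26.342069 - (-5.733846))
       = 0.928845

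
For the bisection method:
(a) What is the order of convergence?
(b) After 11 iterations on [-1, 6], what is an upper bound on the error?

(a) Bisection has linear (order 1) convergence; the error is halved each step.

(b) Error bound = (b-a)/2^n = (6 - (-1))/2^{11}
    = 7/2^{11}

(a) 1 (linear); (b) error ≤ 3.42e-03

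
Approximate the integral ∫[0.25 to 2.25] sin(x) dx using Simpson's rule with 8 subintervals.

f(x) = sin(x)
a = 0.25, b = 2.25, n = 8
h = (b - a)/n = 0.250000

Simpson's rule: (h/3)[f(x₀) + 4f(x₁) + 2f(x₂) + ... + f(xₙ)]

x_0 = 0.2500, f(x_0) = 0.247404, coefficient = 1
x_1 = 0.5000, f(x_1) = 0.479426, coefficient = 4
x_2 = 0.7500, f(x_2) = 0.681639, coefficient = 2
x_3 = 1.0000, f(x_3) = 0.841471, coefficient = 4
x_4 = 1.2500, f(x_4) = 0.948985, coefficient = 2
x_5 = 1.5000, f(x_5) = 0.997495, coefficient = 4
x_6 = 1.7500, f(x_6) = 0.983986, coefficient = 2
x_7 = 2.0000, f(x_7) = 0.909297, coefficient = 4
x_8 = 2.2500, f(x_8) = 0.778073, coefficient = 1

I ≈ (0.250000/3) × 19.165452 = 1.597121
Exact value: 1.597086
Error: 0.000035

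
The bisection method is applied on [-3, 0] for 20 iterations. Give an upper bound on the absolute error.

Bisection error bound: |error| ≤ (b-a)/2^n
|error| ≤ (0 - (-3))/2^20 = 3/2^20
|error| ≤ 0.0000028610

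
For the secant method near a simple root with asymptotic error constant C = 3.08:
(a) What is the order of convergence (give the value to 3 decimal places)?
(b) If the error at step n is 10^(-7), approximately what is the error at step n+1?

(a) Secant method has superlinear convergence with order φ = (1+√5)/2 ≈ 1.618.
    This means |e_{n+1}| ≈ C|e_n|^1.618.

(b) With |e_n| = 10^(-7) and C = 3.08:
    |e_{n+1}| ≈ 3.08 × (10^(-7))^1.618 = 3.08 × 10^(-11.33)

(a) ≈ 1.618 (golden ratio); (b) |e_{n+1}| ≈ 1.453e-11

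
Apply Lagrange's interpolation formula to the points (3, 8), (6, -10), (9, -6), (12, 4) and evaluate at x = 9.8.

Lagrange interpolation formula:
P(x) = Σ yᵢ × Lᵢ(x)
where Lᵢ(x) = Π_{j≠i} (x - xⱼ)/(xᵢ - xⱼ)

L_0(9.8) = (9.8 - 6)/(3 - 6) × (9.8 - 9)/(3 - 9) × (9.8 - 12)/(3 - 12) = 0.041284
L_1(9.8) = (9.8 - 3)/(6 - 3) × (9.8 - 9)/(6 - 9) × (9.8 - 12)/(6 - 12) = -0.221630
L_2(9.8) = (9.8 - 3)/(9 - 3) × (9.8 - 6)/(9 - 6) × (9.8 - 12)/(9 - 12) = 1.052741
L_3(9.8) = (9.8 - 3)/(12 - 3) × (9.8 - 6)/(12 - 6) × (9.8 - 9)/(12 - 9) = 0.127605

P(9.8) = 8×L_0(9.8) + (-10)×L_1(9.8) + (-6)×L_2(9.8) + 4×L_3(9.8)
P(9.8) = -3.259457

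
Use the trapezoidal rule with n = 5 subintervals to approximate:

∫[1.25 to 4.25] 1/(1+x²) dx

f(x) = 1/(1+x²)
a = 1.25, b = 4.25, n = 5
h = (b - a)/n = 0.600000

Trapezoidal rule: (h/2)[f(x₀) + 2f(x₁) + 2f(x₂) + ... + f(xₙ)]

x_0 = 1.2500, f(x_0) = 0.390244, coefficient = 1
x_1 = 1.8500, f(x_1) = 0.226116, coefficient = 2
x_2 = 2.4500, f(x_2) = 0.142806, coefficient = 2
x_3 = 3.0500, f(x_3) = 0.097064, coefficient = 2
x_4 = 3.6500, f(x_4) = 0.069820, coefficient = 2
x_5 = 4.2500, f(x_5) = 0.052459, coefficient = 1

I ≈ (0.600000/2) × 1.514316 = 0.454295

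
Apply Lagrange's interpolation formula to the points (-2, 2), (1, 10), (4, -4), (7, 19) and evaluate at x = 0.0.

Lagrange interpolation formula:
P(x) = Σ yᵢ × Lᵢ(x)
where Lᵢ(x) = Π_{j≠i} (x - xⱼ)/(xᵢ - xⱼ)

L_0(0.0) = (0.0 - 1)/(-2 - 1) × (0.0 - 4)/(-2 - 4) × (0.0 - 7)/(-2 - 7) = 0.172840
L_1(0.0) = (0.0 - (-2))/(1 - (-2)) × (0.0 - 4)/(1 - 4) × (0.0 - 7)/(1 - 7) = 1.037037
L_2(0.0) = (0.0 - (-2))/(4 - (-2)) × (0.0 - 1)/(4 - 1) × (0.0 - 7)/(4 - 7) = -0.259259
L_3(0.0) = (0.0 - (-2))/(7 - (-2)) × (0.0 - 1)/(7 - 1) × (0.0 - 4)/(7 - 4) = 0.049383

P(0.0) = 2×L_0(0.0) + 10×L_1(0.0) + (-4)×L_2(0.0) + 19×L_3(0.0)
P(0.0) = 12.691358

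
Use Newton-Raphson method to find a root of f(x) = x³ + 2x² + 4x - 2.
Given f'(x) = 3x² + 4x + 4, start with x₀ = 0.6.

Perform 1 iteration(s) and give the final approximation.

f(x) = x³ + 2x² + 4x - 2
f'(x) = 3x² + 4x + 4
x₀ = 0.6

Newton-Raphson formula: x_{n+1} = x_n - f(x_n)/f'(x_n)

Iteration 1:
  f(0.600000) = 1.336000
  f'(0.600000) = 7.480000
  x_1 = 0.600000 - 1.336000/7.480000 = 0.421390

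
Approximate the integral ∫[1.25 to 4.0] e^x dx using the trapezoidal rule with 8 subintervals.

f(x) = e^x
a = 1.25, b = 4.0, n = 8
h = (b - a)/n = 0.343750

Trapezoidal rule: (h/2)[f(x₀) + 2f(x₁) + 2f(x₂) + ... + f(xₙ)]

x_0 = 1.2500, f(x_0) = 3.490343, coefficient = 1
x_1 = 1.5938, f(x_1) = 4.922173, coefficient = 2
x_2 = 1.9375, f(x_2) = 6.941376, coefficient = 2
x_3 = 2.2812, f(x_3) = 9.788909, coefficient = 2
x_4 = 2.6250, f(x_4) = 13.804574, coefficient = 2
x_5 = 2.9688, f(x_5) = 19.467570, coefficient = 2
x_6 = 3.3125, f(x_6) = 27.453674, coefficient = 2
x_7 = 3.6562, f(x_7) = 38.715886, coefficient = 2
x_8 = 4.0000, f(x_8) = 54.598150, coefficient = 1

I ≈ (0.343750/2) × 300.276815 = 51.610078
Exact value: 51.107807
Error: 0.502271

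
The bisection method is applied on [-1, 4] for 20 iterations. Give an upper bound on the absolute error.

Bisection error bound: |error| ≤ (b-a)/2^n
|error| ≤ (4 - (-1))/2^20 = 5/2^20
|error| ≤ 0.0000047684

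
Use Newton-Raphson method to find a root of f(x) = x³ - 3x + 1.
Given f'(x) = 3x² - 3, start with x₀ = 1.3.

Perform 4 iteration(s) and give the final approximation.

f(x) = x³ - 3x + 1
f'(x) = 3x² - 3
x₀ = 1.3

Newton-Raphson formula: x_{n+1} = x_n - f(x_n)/f'(x_n)

Iteration 1:
  f(1.300000) = -0.703000
  f'(1.300000) = 2.070000
  x_1 = 1.300000 - (-0.703000)/2.070000 = 1.639614
Iteration 2:
  f(1.639614) = 0.488986
  f'(1.639614) = 5.064998
  x_2 = 1.639614 - 0.488986/5.064998 = 1.543071
Iteration 3:
  f(1.543071) = 0.044946
  f'(1.543071) = 4.143208
  x_3 = 1.543071 - 0.044946/4.143208 = 1.532223
Iteration 4:
  f(1.532223) = 0.000543
  f'(1.532223) = 4.043125
  x_4 = 1.532223 - 0.000543/4.043125 = 1.532089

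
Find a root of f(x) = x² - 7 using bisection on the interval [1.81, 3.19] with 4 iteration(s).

f(x) = x² - 7
Initial interval: [1.81, 3.19]

Iteration 1:
  c_1 = (1.810000 + 3.190000)/2 = 2.500000
  f(c_1) = f(2.500000) = -0.750000
  f(a) × f(c) ≥ 0, new interval: [2.500000, 3.190000]
Iteration 2:
  c_2 = (2.500000 + 3.190000)/2 = 2.845000
  f(c_2) = f(2.845000) = 1.094025
  f(a) × f(c) < 0, new interval: [2.500000, 2.845000]
Iteration 3:
  c_3 = (2.500000 + 2.845000)/2 = 2.672500
  f(c_3) = f(2.672500) = 0.142256
  f(a) × f(c) < 0, new interval: [2.500000, 2.672500]
Iteration 4:
  c_4 = (2.500000 + 2.672500)/2 = 2.586250
  f(c_4) = f(2.586250) = -0.311311
  f(a) × f(c) ≥ 0, new interval: [2.586250, 2.672500]

After 4 iteration(s), the approximation is c_4 = 2.586250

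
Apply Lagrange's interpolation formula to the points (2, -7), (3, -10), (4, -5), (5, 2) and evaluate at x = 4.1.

Lagrange interpolation formula:
P(x) = Σ yᵢ × Lᵢ(x)
where Lᵢ(x) = Π_{j≠i} (x - xⱼ)/(xᵢ - xⱼ)

L_0(4.1) = (4.1 - 3)/(2 - 3) × (4.1 - 4)/(2 - 4) × (4.1 - 5)/(2 - 5) = 0.016500
L_1(4.1) = (4.1 - 2)/(3 - 2) × (4.1 - 4)/(3 - 4) × (4.1 - 5)/(3 - 5) = -0.094500
L_2(4.1) = (4.1 - 2)/(4 - 2) × (4.1 - 3)/(4 - 3) × (4.1 - 5)/(4 - 5) = 1.039500
L_3(4.1) = (4.1 - 2)/(5 - 2) × (4.1 - 3)/(5 - 3) × (4.1 - 4)/(5 - 4) = 0.038500

P(4.1) = (-7)×L_0(4.1) + (-10)×L_1(4.1) + (-5)×L_2(4.1) + 2×L_3(4.1)
P(4.1) = -4.291000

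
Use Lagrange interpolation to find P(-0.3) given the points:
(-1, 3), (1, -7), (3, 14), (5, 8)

Lagrange interpolation formula:
P(x) = Σ yᵢ × Lᵢ(x)
where Lᵢ(x) = Π_{j≠i} (x - xⱼ)/(xᵢ - xⱼ)

L_0(-0.3) = (-0.3 - 1)/(-1 - 1) × (-0.3 - 3)/(-1 - 3) × (-0.3 - 5)/(-1 - 5) = 0.473687
L_1(-0.3) = (-0.3 - (-1))/(1 - (-1)) × (-0.3 - 3)/(1 - 3) × (-0.3 - 5)/(1 - 5) = 0.765187
L_2(-0.3) = (-0.3 - (-1))/(3 - (-1)) × (-0.3 - 1)/(3 - 1) × (-0.3 - 5)/(3 - 5) = -0.301437
L_3(-0.3) = (-0.3 - (-1))/(5 - (-1)) × (-0.3 - 1)/(5 - 1) × (-0.3 - 3)/(5 - 3) = 0.062562

P(-0.3) = 3×L_0(-0.3) + (-7)×L_1(-0.3) + 14×L_2(-0.3) + 8×L_3(-0.3)
P(-0.3) = -7.654875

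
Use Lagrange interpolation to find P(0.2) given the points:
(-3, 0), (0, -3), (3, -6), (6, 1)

Lagrange interpolation formula:
P(x) = Σ yᵢ × Lᵢ(x)
where Lᵢ(x) = Π_{j≠i} (x - xⱼ)/(xᵢ - xⱼ)

L_0(0.2) = (0.2 - 0)/(-3 - 0) × (0.2 - 3)/(-3 - 3) × (0.2 - 6)/(-3 - 6) = -0.020049
L_1(0.2) = (0.2 - (-3))/(0 - (-3)) × (0.2 - 3)/(0 - 3) × (0.2 - 6)/(0 - 6) = 0.962370
L_2(0.2) = (0.2 - (-3))/(3 - (-3)) × (0.2 - 0)/(3 - 0) × (0.2 - 6)/(3 - 6) = 0.068741
L_3(0.2) = (0.2 - (-3))/(6 - (-3)) × (0.2 - 0)/(6 - 0) × (0.2 - 3)/(6 - 3) = -0.011062

P(0.2) = 0×L_0(0.2) + (-3)×L_1(0.2) + (-6)×L_2(0.2) + 1×L_3(0.2)
P(0.2) = -3.310617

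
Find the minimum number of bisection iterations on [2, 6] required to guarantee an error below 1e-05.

We need (b-a)/2^n ≤ 1e-05
(6 - 2)/2^n ≤ 1e-05
4/2^n ≤ 1e-05
2^n ≥ 400000
n ≥ log₂(400000) = 18.61
n ≥ 19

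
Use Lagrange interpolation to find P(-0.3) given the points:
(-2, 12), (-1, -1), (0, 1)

Lagrange interpolation formula:
P(x) = Σ yᵢ × Lᵢ(x)
where Lᵢ(x) = Π_{j≠i} (x - xⱼ)/(xᵢ - xⱼ)

L_0(-0.3) = (-0.3 - (-1))/(-2 - (-1)) × (-0.3 - 0)/(-2 - 0) = -0.105000
L_1(-0.3) = (-0.3 - (-2))/(-1 - (-2)) × (-0.3 - 0)/(-1 - 0) = 0.510000
L_2(-0.3) = (-0.3 - (-2))/(0 - (-2)) × (-0.3 - (-1))/(0 - (-1)) = 0.595000

P(-0.3) = 12×L_0(-0.3) + (-1)×L_1(-0.3) + 1×L_2(-0.3)
P(-0.3) = -1.175000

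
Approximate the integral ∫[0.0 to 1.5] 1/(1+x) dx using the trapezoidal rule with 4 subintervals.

f(x) = 1/(1+x)
a = 0.0, b = 1.5, n = 4
h = (b - a)/n = 0.375000

Trapezoidal rule: (h/2)[f(x₀) + 2f(x₁) + 2f(x₂) + ... + f(xₙ)]

x_0 = 0.0000, f(x_0) = 1.000000, coefficient = 1
x_1 = 0.3750, f(x_1) = 0.727273, coefficient = 2
x_2 = 0.7500, f(x_2) = 0.571429, coefficient = 2
x_3 = 1.1250, f(x_3) = 0.470588, coefficient = 2
x_4 = 1.5000, f(x_4) = 0.400000, coefficient = 1

I ≈ (0.375000/2) × 4.938579 = 0.925984
Exact value: 0.916291
Error: 0.009693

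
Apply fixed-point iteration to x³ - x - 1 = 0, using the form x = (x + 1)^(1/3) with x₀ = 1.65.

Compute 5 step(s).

Equation: x³ - x - 1 = 0
Fixed-point form: x = (x + 1)^(1/3)
x₀ = 1.65

x_1 = g(1.650000) = 1.383828
x_2 = g(1.383828) = 1.335852
x_3 = g(1.335852) = 1.326829
x_4 = g(1.326829) = 1.325119
x_5 = g(1.325119) = 1.324794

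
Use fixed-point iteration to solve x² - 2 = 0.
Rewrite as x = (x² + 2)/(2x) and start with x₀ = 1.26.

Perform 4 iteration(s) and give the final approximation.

Equation: x² - 2 = 0
Fixed-point form: x = (x² + 2)/(2x)
x₀ = 1.26

x_1 = g(1.260000) = 1.423651
x_2 = g(1.423651) = 1.414245
x_3 = g(1.414245) = 1.414214
x_4 = g(1.414214) = 1.414214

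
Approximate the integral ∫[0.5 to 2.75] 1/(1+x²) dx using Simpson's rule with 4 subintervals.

f(x) = 1/(1+x²)
a = 0.5, b = 2.75, n = 4
h = (b - a)/n = 0.562500

Simpson's rule: (h/3)[f(x₀) + 4f(x₁) + 2f(x₂) + ... + f(xₙ)]

x_0 = 0.5000, f(x_0) = 0.800000, coefficient = 1
x_1 = 1.0625, f(x_1) = 0.469725, coefficient = 4
x_2 = 1.6250, f(x_2) = 0.274678, coefficient = 2
x_3 = 2.1875, f(x_3) = 0.172856, coefficient = 4
x_4 = 2.7500, f(x_4) = 0.116788, coefficient = 1

I ≈ (0.562500/3) × 4.036468 = 0.756838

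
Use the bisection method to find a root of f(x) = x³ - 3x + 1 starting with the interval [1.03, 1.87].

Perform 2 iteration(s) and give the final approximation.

f(x) = x³ - 3x + 1
Initial interval: [1.03, 1.87]

Iteration 1:
  c_1 = (1.030000 + 1.870000)/2 = 1.450000
  f(c_1) = f(1.450000) = -0.301375
  f(a) × f(c) ≥ 0, new interval: [1.450000, 1.870000]
Iteration 2:
  c_2 = (1.450000 + 1.870000)/2 = 1.660000
  f(c_2) = f(1.660000) = 0.594296
  f(a) × f(c) < 0, new interval: [1.450000, 1.660000]

After 2 iteration(s), the approximation is c_2 = 1.660000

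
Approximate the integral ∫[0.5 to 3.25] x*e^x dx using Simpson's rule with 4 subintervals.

f(x) = x*e^x
a = 0.5, b = 3.25, n = 4
h = (b - a)/n = 0.687500

Simpson's rule: (h/3)[f(x₀) + 4f(x₁) + 2f(x₂) + ... + f(xₙ)]

x_0 = 0.5000, f(x_0) = 0.824361, coefficient = 1
x_1 = 1.1875, f(x_1) = 3.893663, coefficient = 4
x_2 = 1.8750, f(x_2) = 12.226536, coefficient = 2
x_3 = 2.5625, f(x_3) = 33.231006, coefficient = 4
x_4 = 3.2500, f(x_4) = 83.818605, coefficient = 1

I ≈ (0.687500/3) × 257.594710 = 59.032121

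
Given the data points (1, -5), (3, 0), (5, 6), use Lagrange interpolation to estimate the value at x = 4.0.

Lagrange interpolation formula:
P(x) = Σ yᵢ × Lᵢ(x)
where Lᵢ(x) = Π_{j≠i} (x - xⱼ)/(xᵢ - xⱼ)

L_0(4.0) = (4.0 - 3)/(1 - 3) × (4.0 - 5)/(1 - 5) = -0.125000
L_1(4.0) = (4.0 - 1)/(3 - 1) × (4.0 - 5)/(3 - 5) = 0.750000
L_2(4.0) = (4.0 - 1)/(5 - 1) × (4.0 - 3)/(5 - 3) = 0.375000

P(4.0) = (-5)×L_0(4.0) + 0×L_1(4.0) + 6×L_2(4.0)
P(4.0) = 2.875000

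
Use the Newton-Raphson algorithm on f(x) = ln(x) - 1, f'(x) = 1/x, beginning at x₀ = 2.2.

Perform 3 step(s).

f(x) = ln(x) - 1
f'(x) = 1/x
x₀ = 2.2

Newton-Raphson formula: x_{n+1} = x_n - f(x_n)/f'(x_n)

Iteration 1:
  f(2.200000) = -0.211543
  f'(2.200000) = 0.454545
  x_1 = 2.200000 - (-0.211543)/0.454545 = 2.665394
Iteration 2:
  f(2.665394) = -0.019648
  f'(2.665394) = 0.375179
  x_2 = 2.665394 - (-0.019648)/0.375179 = 2.717764
Iteration 3:
  f(2.717764) = -0.000191
  f'(2.717764) = 0.367950
  x_3 = 2.717764 - (-0.000191)/0.367950 = 2.718282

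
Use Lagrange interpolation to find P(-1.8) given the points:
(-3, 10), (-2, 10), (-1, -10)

Lagrange interpolation formula:
P(x) = Σ yᵢ × Lᵢ(x)
where Lᵢ(x) = Π_{j≠i} (x - xⱼ)/(xᵢ - xⱼ)

L_0(-1.8) = (-1.8 - (-2))/(-3 - (-2)) × (-1.8 - (-1))/(-3 - (-1)) = -0.080000
L_1(-1.8) = (-1.8 - (-3))/(-2 - (-3)) × (-1.8 - (-1))/(-2 - (-1)) = 0.960000
L_2(-1.8) = (-1.8 - (-3))/(-1 - (-3)) × (-1.8 - (-2))/(-1 - (-2)) = 0.120000

P(-1.8) = 10×L_0(-1.8) + 10×L_1(-1.8) + (-10)×L_2(-1.8)
P(-1.8) = 7.600000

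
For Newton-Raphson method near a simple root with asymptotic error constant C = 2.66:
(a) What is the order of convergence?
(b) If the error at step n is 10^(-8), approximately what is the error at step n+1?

(a) Newton-Raphson has quadratic (order 2) convergence near simple roots.
    This means |e_{n+1}| ≈ C|e_n|².

(b) With |e_n| = 10^(-8) and C = 2.66:
    |e_{n+1}| ≈ 2.66 × (10^(-8))² = 2.66 × 10^(-16)

(a) 2 (quadratic); (b) |e_{n+1}| ≈ 2.660e-16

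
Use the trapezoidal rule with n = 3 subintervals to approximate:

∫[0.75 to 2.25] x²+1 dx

f(x) = x²+1
a = 0.75, b = 2.25, n = 3
h = (b - a)/n = 0.500000

Trapezoidal rule: (h/2)[f(x₀) + 2f(x₁) + 2f(x₂) + ... + f(xₙ)]

x_0 = 0.7500, f(x_0) = 1.562500, coefficient = 1
x_1 = 1.2500, f(x_1) = 2.562500, coefficient = 2
x_2 = 1.7500, f(x_2) = 4.062500, coefficient = 2
x_3 = 2.2500, f(x_3) = 6.062500, coefficient = 1

I ≈ (0.500000/2) × 20.875000 = 5.218750
Exact value: 5.156250
Error: 0.062500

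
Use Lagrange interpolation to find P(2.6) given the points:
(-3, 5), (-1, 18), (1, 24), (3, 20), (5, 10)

Lagrange interpolation formula:
P(x) = Σ yᵢ × Lᵢ(x)
where Lᵢ(x) = Π_{j≠i} (x - xⱼ)/(xᵢ - xⱼ)

L_0(2.6) = (2.6 - (-1))/(-3 - (-1)) × (2.6 - 1)/(-3 - 1) × (2.6 - 3)/(-3 - 3) × (2.6 - 5)/(-3 - 5) = 0.014400
L_1(2.6) = (2.6 - (-3))/(-1 - (-3)) × (2.6 - 1)/(-1 - 1) × (2.6 - 3)/(-1 - 3) × (2.6 - 5)/(-1 - 5) = -0.089600
L_2(2.6) = (2.6 - (-3))/(1 - (-3)) × (2.6 - (-1))/(1 - (-1)) × (2.6 - 3)/(1 - 3) × (2.6 - 5)/(1 - 5) = 0.302400
L_3(2.6) = (2.6 - (-3))/(3 - (-3)) × (2.6 - (-1))/(3 - (-1)) × (2.6 - 1)/(3 - 1) × (2.6 - 5)/(3 - 5) = 0.806400
L_4(2.6) = (2.6 - (-3))/(5 - (-3)) × (2.6 - (-1))/(5 - (-1)) × (2.6 - 1)/(5 - 1) × (2.6 - 3)/(5 - 3) = -0.033600

P(2.6) = 5×L_0(2.6) + 18×L_1(2.6) + 24×L_2(2.6) + 20×L_3(2.6) + 10×L_4(2.6)
P(2.6) = 21.508800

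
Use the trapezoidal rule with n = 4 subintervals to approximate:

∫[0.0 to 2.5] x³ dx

f(x) = x³
a = 0.0, b = 2.5, n = 4
h = (b - a)/n = 0.625000

Trapezoidal rule: (h/2)[f(x₀) + 2f(x₁) + 2f(x₂) + ... + f(xₙ)]

x_0 = 0.0000, f(x_0) = 0.000000, coefficient = 1
x_1 = 0.6250, f(x_1) = 0.244141, coefficient = 2
x_2 = 1.2500, f(x_2) = 1.953125, coefficient = 2
x_3 = 1.8750, f(x_3) = 6.591797, coefficient = 2
x_4 = 2.5000, f(x_4) = 15.625000, coefficient = 1

I ≈ (0.625000/2) × 33.203125 = 10.375977
Exact value: 9.765625
Error: 0.610352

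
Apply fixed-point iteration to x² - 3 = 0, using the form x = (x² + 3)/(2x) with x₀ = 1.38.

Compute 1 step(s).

Equation: x² - 3 = 0
Fixed-point form: x = (x² + 3)/(2x)
x₀ = 1.38

x_1 = g(1.380000) = 1.776957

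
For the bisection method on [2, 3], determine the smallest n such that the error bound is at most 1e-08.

We need (b-a)/2^n ≤ 1e-08
(3 - 2)/2^n ≤ 1e-08
1/2^n ≤ 1e-08
2^n ≥ 100000000
n ≥ log₂(100000000) = 26.58
n ≥ 27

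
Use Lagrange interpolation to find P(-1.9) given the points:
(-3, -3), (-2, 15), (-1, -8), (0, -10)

Lagrange interpolation formula:
P(x) = Σ yᵢ × Lᵢ(x)
where Lᵢ(x) = Π_{j≠i} (x - xⱼ)/(xᵢ - xⱼ)

L_0(-1.9) = (-1.9 - (-2))/(-3 - (-2)) × (-1.9 - (-1))/(-3 - (-1)) × (-1.9 - 0)/(-3 - 0) = -0.028500
L_1(-1.9) = (-1.9 - (-3))/(-2 - (-3)) × (-1.9 - (-1))/(-2 - (-1)) × (-1.9 - 0)/(-2 - 0) = 0.940500
L_2(-1.9) = (-1.9 - (-3))/(-1 - (-3)) × (-1.9 - (-2))/(-1 - (-2)) × (-1.9 - 0)/(-1 - 0) = 0.104500
L_3(-1.9) = (-1.9 - (-3))/(0 - (-3)) × (-1.9 - (-2))/(0 - (-2)) × (-1.9 - (-1))/(0 - (-1)) = -0.016500

P(-1.9) = (-3)×L_0(-1.9) + 15×L_1(-1.9) + (-8)×L_2(-1.9) + (-10)×L_3(-1.9)
P(-1.9) = 13.522000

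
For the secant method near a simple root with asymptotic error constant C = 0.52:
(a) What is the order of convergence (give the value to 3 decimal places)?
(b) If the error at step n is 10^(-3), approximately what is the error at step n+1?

(a) Secant method has superlinear convergence with order φ = (1+√5)/2 ≈ 1.618.
    This means |e_{n+1}| ≈ C|e_n|^1.618.

(b) With |e_n| = 10^(-3) and C = 0.52:
    |e_{n+1}| ≈ 0.52 × (10^(-3))^1.618 = 0.52 × 10^(-4.85)

(a) ≈ 1.618 (golden ratio); (b) |e_{n+1}| ≈ 7.276e-06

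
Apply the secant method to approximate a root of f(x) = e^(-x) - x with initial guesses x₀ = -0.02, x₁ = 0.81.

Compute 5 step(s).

f(x) = e^(-x) - x
x₀ = -0.02, x₁ = 0.81

Secant formula: x_{n+1} = x_n - f(x_n)(x_n - x_{n-1})/(f(x_n) - f(x_{n-1}))

Iteration 1:
  f(-0.020000) = 1.040201
  f(0.810000) = -0.365142
  x_2 = 0.810000 - (-0.365142)×(0.810000 - (-0.020000))/(-0.365142 - 1.040201)
       = 0.594346
Iteration 2:
  f(0.810000) = -0.365142
  f(0.594346) = -0.042423
  x_3 = 0.594346 - (-0.042423)×(0.594346 - 0.810000)/(-0.042423 - (-0.365142))
       = 0.565998
Iteration 3:
  f(0.594346) = -0.042423
  f(0.565998) = 0.001796
  x_4 = 0.565998 - 0.001796×(0.565998 - 0.594346)/(0.001796 - (-0.042423))
       = 0.567149
Iteration 4:
  f(0.565998) = 0.001796
  f(0.567149) = -0.000009
  x_5 = 0.567149 - (-0.000009)×(0.567149 - 0.565998)/(-0.000009 - 0.001796)
       = 0.567143
Iteration 5:
  f(0.567149) = -0.000009
  f(0.567143) = 0.000000
  x_6 = 0.567143 - 0.000000×(0.567143 - 0.567149)/(0.000000 - (-0.000009))
       = 0.567143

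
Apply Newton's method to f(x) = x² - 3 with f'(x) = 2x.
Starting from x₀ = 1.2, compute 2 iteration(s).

f(x) = x² - 3
f'(x) = 2x
x₀ = 1.2

Newton-Raphson formula: x_{n+1} = x_n - f(x_n)/f'(x_n)

Iteration 1:
  f(1.200000) = -1.560000
  f'(1.200000) = 2.400000
  x_1 = 1.200000 - (-1.560000)/2.400000 = 1.850000
Iteration 2:
  f(1.850000) = 0.422500
  f'(1.850000) = 3.700000
  x_2 = 1.850000 - 0.422500/3.700000 = 1.735811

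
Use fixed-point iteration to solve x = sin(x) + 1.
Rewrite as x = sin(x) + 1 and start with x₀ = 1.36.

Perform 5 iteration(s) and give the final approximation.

Equation: x = sin(x) + 1
Fixed-point form: x = sin(x) + 1
x₀ = 1.36

x_1 = g(1.360000) = 1.977865
x_2 = g(1.977865) = 1.918285
x_3 = g(1.918285) = 1.940231
x_4 = g(1.940231) = 1.932532
x_5 = g(1.932532) = 1.935284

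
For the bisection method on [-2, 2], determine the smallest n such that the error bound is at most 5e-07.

We need (b-a)/2^n ≤ 5e-07
(2 - (-2))/2^n ≤ 5e-07
4/2^n ≤ 5e-07
2^n ≥ 8000000
n ≥ log₂(8000000) = 22.93
n ≥ 23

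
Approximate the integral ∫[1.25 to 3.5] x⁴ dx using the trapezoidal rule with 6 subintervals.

f(x) = x⁴
a = 1.25, b = 3.5, n = 6
h = (b - a)/n = 0.375000

Trapezoidal rule: (h/2)[f(x₀) + 2f(x₁) + 2f(x₂) + ... + f(xₙ)]

x_0 = 1.2500, f(x_0) = 2.441406, coefficient = 1
x_1 = 1.6250, f(x_1) = 6.972900, coefficient = 2
x_2 = 2.0000, f(x_2) = 16.000000, coefficient = 2
x_3 = 2.3750, f(x_3) = 31.816650, coefficient = 2
x_4 = 2.7500, f(x_4) = 57.191406, coefficient = 2
x_5 = 3.1250, f(x_5) = 95.367432, coefficient = 2
x_6 = 3.5000, f(x_6) = 150.062500, coefficient = 1

I ≈ (0.375000/2) × 567.200684 = 106.350128
Exact value: 104.433398
Error: 1.916730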